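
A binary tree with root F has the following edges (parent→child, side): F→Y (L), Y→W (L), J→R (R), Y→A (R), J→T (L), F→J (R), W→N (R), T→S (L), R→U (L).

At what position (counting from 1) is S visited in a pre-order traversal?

Pre-order visits the node, then its left subtree, then its right subtree.
Visit F.
At F: go left to Y.
  Visit Y.
  At Y: go left to W.
    Visit W.
    At W: no left child.
    At W: go right to N.
      N is a leaf — visit N.
  At Y: go right to A.
    A is a leaf — visit A.
At F: go right to J.
  Visit J.
  At J: go left to T.
    Visit T.
    At T: go left to S.
      S is a leaf — visit S.
    At T: no right child.
  At J: go right to R.
    Visit R.
    At R: go left to U.
      U is a leaf — visit U.
    At R: no right child.
Full pre-order sequence: F, Y, W, N, A, J, T, S, R, U.

8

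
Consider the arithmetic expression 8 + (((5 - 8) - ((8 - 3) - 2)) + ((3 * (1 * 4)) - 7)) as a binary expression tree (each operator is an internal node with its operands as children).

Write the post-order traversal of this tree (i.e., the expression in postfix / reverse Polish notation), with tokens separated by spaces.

8 5 8 - 8 3 - 2 - - 3 1 4 * * 7 - + +

Post-order on an expression tree gives postfix notation: for each operator, emit left operand, right operand, then the operator.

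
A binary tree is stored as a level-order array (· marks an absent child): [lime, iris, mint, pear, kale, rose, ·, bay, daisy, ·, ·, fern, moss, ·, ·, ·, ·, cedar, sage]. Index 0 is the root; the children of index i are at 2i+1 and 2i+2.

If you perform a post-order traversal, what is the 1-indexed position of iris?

Post-order visits the left subtree, then the right subtree, then the node.
At lime: go left to iris.
  At iris: go left to pear.
    At pear: go left to bay.
      bay is a leaf — visit bay.
    At pear: go right to daisy.
      At daisy: go left to cedar.
        cedar is a leaf — visit cedar.
      At daisy: go right to sage.
        sage is a leaf — visit sage.
      Visit daisy.
    Visit pear.
  At iris: go right to kale.
    kale is a leaf — visit kale.
  Visit iris.
At lime: go right to mint.
  At mint: go left to rose.
    At rose: go left to fern.
      fern is a leaf — visit fern.
    At rose: go right to moss.
      moss is a leaf — visit moss.
    Visit rose.
  At mint: no right child.
  Visit mint.
Visit lime.
Full post-order sequence: bay, cedar, sage, daisy, pear, kale, iris, fern, moss, rose, mint, lime.

7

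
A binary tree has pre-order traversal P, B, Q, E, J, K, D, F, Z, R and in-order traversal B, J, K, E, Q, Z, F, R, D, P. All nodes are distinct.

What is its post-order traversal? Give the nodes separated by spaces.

K J E Z R F D Q B P

The first element of pre-order is the root; it splits in-order into left and right subtrees.
Root P: left subtree has 9 nodes {B, J, K, E, Q, Z, F, R, D}, right has 0 { }.
  Root B: left subtree has 0 nodes { }, right has 8 {J, K, E, Q, Z, F, R, D}.
    Root Q: left subtree has 3 nodes {J, K, E}, right has 4 {Z, F, R, D}.
      Root E: left subtree has 2 nodes {J, K}, right has 0 { }.
        Root J: left subtree has 0 nodes { }, right has 1 {K}.
      Root D: left subtree has 3 nodes {Z, F, R}, right has 0 { }.
        Root F: left subtree has 1 node {Z}, right has 1 {R}.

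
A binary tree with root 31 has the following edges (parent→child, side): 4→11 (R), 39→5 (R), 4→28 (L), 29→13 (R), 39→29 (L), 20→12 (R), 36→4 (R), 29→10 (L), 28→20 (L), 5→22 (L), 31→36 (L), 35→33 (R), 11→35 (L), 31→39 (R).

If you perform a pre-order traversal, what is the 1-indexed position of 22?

15

Pre-order visits the node, then its left subtree, then its right subtree.
Visit 31.
At 31: go left to 36.
  Visit 36.
  At 36: no left child.
  At 36: go right to 4.
    Visit 4.
    At 4: go left to 28.
      Visit 28.
      At 28: go left to 20.
        Visit 20.
        At 20: no left child.
        At 20: go right to 12.
          12 is a leaf — visit 12.
      At 28: no right child.
    At 4: go right to 11.
      Visit 11.
      At 11: go left to 35.
        Visit 35.
        At 35: no left child.
        At 35: go right to 33.
          33 is a leaf — visit 33.
      At 11: no right child.
At 31: go right to 39.
  Visit 39.
  At 39: go left to 29.
    Visit 29.
    At 29: go left to 10.
      10 is a leaf — visit 10.
    At 29: go right to 13.
      13 is a leaf — visit 13.
  At 39: go right to 5.
    Visit 5.
    At 5: go left to 22.
      22 is a leaf — visit 22.
    At 5: no right child.
Full pre-order sequence: 31, 36, 4, 28, 20, 12, 11, 35, 33, 39, 29, 10, 13, 5, 22.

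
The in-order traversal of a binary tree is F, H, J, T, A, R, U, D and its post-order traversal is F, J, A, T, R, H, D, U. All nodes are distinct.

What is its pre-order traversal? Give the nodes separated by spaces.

The last element of post-order is the root; it splits in-order into left and right subtrees.
Root U: left subtree has 6 nodes {F, H, J, T, A, R}, right has 1 {D}.
  Root H: left subtree has 1 node {F}, right has 4 {J, T, A, R}.
    Root R: left subtree has 3 nodes {J, T, A}, right has 0 { }.
      Root T: left subtree has 1 node {J}, right has 1 {A}.

U H F R T J A D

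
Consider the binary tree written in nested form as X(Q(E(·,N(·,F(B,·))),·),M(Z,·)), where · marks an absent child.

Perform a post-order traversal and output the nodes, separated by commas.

B, F, N, E, Q, Z, M, X

Post-order visits the left subtree, then the right subtree, then the node.
At X: go left to Q.
  At Q: go left to E.
    At E: no left child.
    At E: go right to N.
      At N: no left child.
      At N: go right to F.
        At F: go left to B.
          B is a leaf — visit B.
        At F: no right child.
        Visit F.
      Visit N.
    Visit E.
  At Q: no right child.
  Visit Q.
At X: go right to M.
  At M: go left to Z.
    Z is a leaf — visit Z.
  At M: no right child.
  Visit M.
Visit X.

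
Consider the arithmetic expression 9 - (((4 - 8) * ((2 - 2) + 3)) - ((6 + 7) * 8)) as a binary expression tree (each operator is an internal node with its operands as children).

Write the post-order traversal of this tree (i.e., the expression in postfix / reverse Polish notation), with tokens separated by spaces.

Post-order on an expression tree gives postfix notation: for each operator, emit left operand, right operand, then the operator.

9 4 8 - 2 2 - 3 + * 6 7 + 8 * - -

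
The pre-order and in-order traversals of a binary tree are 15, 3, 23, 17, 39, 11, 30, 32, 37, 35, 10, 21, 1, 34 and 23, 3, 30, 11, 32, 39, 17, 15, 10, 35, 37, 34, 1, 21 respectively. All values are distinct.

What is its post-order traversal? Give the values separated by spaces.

The first element of pre-order is the root; it splits in-order into left and right subtrees.
Root 15: left subtree has 7 nodes {23, 3, 30, 11, 32, 39, 17}, right has 6 {10, 35, 37, 34, 1, 21}.
  Root 3: left subtree has 1 node {23}, right has 5 {30, 11, 32, 39, 17}.
    Root 17: left subtree has 4 nodes {30, 11, 32, 39}, right has 0 { }.
      Root 39: left subtree has 3 nodes {30, 11, 32}, right has 0 { }.
        Root 11: left subtree has 1 node {30}, right has 1 {32}.
  Root 37: left subtree has 2 nodes {10, 35}, right has 3 {34, 1, 21}.
    Root 35: left subtree has 1 node {10}, right has 0 { }.
    Root 21: left subtree has 2 nodes {34, 1}, right has 0 { }.
      Root 1: left subtree has 1 node {34}, right has 0 { }.

23 30 32 11 39 17 3 10 35 34 1 21 37 15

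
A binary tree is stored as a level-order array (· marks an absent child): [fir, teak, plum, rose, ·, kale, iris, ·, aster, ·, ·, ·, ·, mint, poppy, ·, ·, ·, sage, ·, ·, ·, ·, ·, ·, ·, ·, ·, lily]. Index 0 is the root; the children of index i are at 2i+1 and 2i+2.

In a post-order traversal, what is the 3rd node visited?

Post-order visits the left subtree, then the right subtree, then the node.
At fir: go left to teak.
  At teak: go left to rose.
    At rose: no left child.
    At rose: go right to aster.
      At aster: no left child.
      At aster: go right to sage.
        sage is a leaf — visit sage.
      Visit aster.
    Visit rose.
  At teak: no right child.
  Visit teak.
At fir: go right to plum.
  At plum: go left to kale.
    kale is a leaf — visit kale.
  At plum: go right to iris.
    At iris: go left to mint.
      At mint: no left child.
      At mint: go right to lily.
        lily is a leaf — visit lily.
      Visit mint.
    At iris: go right to poppy.
      poppy is a leaf — visit poppy.
    Visit iris.
  Visit plum.
Visit fir.
Full post-order sequence: sage, aster, rose, teak, kale, lily, mint, poppy, iris, plum, fir.

rose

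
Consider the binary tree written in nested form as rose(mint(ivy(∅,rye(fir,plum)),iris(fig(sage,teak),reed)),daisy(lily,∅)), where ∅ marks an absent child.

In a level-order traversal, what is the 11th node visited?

Level-order visits nodes level by level from the root, left to right within each level.
Level 0: rose
Level 1: mint, daisy
Level 2: ivy, iris, lily
Level 3: rye, fig, reed
Level 4: fir, plum, sage, teak
Full level-order sequence: rose, mint, daisy, ivy, iris, lily, rye, fig, reed, fir, plum, sage, teak.

plum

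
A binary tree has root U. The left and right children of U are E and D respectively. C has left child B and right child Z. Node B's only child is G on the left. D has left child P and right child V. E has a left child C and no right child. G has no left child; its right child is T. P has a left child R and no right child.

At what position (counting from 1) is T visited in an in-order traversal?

In-order visits the left subtree, then the node, then the right subtree.
At U: go left to E.
  At E: go left to C.
    At C: go left to B.
      At B: go left to G.
        At G: no left child.
        Visit G.
        At G: go right to T.
          T is a leaf — visit T.
      Visit B.
      At B: no right child.
    Visit C.
    At C: go right to Z.
      Z is a leaf — visit Z.
  Visit E.
  At E: no right child.
Visit U.
At U: go right to D.
  At D: go left to P.
    At P: go left to R.
      R is a leaf — visit R.
    Visit P.
    At P: no right child.
  Visit D.
  At D: go right to V.
    V is a leaf — visit V.
Full in-order sequence: G, T, B, C, Z, E, U, R, P, D, V.

2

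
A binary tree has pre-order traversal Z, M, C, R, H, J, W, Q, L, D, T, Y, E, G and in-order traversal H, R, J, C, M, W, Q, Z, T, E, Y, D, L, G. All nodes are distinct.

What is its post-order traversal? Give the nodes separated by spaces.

The first element of pre-order is the root; it splits in-order into left and right subtrees.
Root Z: left subtree has 7 nodes {H, R, J, C, M, W, Q}, right has 6 {T, E, Y, D, L, G}.
  Root M: left subtree has 4 nodes {H, R, J, C}, right has 2 {W, Q}.
    Root C: left subtree has 3 nodes {H, R, J}, right has 0 { }.
      Root R: left subtree has 1 node {H}, right has 1 {J}.
    Root W: left subtree has 0 nodes { }, right has 1 {Q}.
  Root L: left subtree has 4 nodes {T, E, Y, D}, right has 1 {G}.
    Root D: left subtree has 3 nodes {T, E, Y}, right has 0 { }.
      Root T: left subtree has 0 nodes { }, right has 2 {E, Y}.
        Root Y: left subtree has 1 node {E}, right has 0 { }.

H J R C Q W M E Y T D G L Z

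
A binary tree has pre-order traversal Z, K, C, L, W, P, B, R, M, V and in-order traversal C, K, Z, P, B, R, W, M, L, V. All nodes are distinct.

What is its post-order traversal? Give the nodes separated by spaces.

C K R B P M W V L Z

The first element of pre-order is the root; it splits in-order into left and right subtrees.
Root Z: left subtree has 2 nodes {C, K}, right has 7 {P, B, R, W, M, L, V}.
  Root K: left subtree has 1 node {C}, right has 0 { }.
  Root L: left subtree has 5 nodes {P, B, R, W, M}, right has 1 {V}.
    Root W: left subtree has 3 nodes {P, B, R}, right has 1 {M}.
      Root P: left subtree has 0 nodes { }, right has 2 {B, R}.
        Root B: left subtree has 0 nodes { }, right has 1 {R}.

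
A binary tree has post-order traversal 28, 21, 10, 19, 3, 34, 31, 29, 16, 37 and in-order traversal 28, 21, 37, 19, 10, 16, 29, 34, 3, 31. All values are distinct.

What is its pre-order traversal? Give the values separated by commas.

The last element of post-order is the root; it splits in-order into left and right subtrees.
Root 37: left subtree has 2 nodes {28, 21}, right has 7 {19, 10, 16, 29, 34, 3, 31}.
  Root 21: left subtree has 1 node {28}, right has 0 { }.
  Root 16: left subtree has 2 nodes {19, 10}, right has 4 {29, 34, 3, 31}.
    Root 19: left subtree has 0 nodes { }, right has 1 {10}.
    Root 29: left subtree has 0 nodes { }, right has 3 {34, 3, 31}.
      Root 31: left subtree has 2 nodes {34, 3}, right has 0 { }.
        Root 34: left subtree has 0 nodes { }, right has 1 {3}.

37, 21, 28, 16, 19, 10, 29, 31, 34, 3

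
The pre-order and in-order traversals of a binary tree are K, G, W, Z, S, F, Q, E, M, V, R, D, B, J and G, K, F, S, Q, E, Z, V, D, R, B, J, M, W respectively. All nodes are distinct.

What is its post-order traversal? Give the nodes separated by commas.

The first element of pre-order is the root; it splits in-order into left and right subtrees.
Root K: left subtree has 1 node {G}, right has 12 {F, S, Q, E, Z, V, D, R, B, J, M, W}.
  Root W: left subtree has 11 nodes {F, S, Q, E, Z, V, D, R, B, J, M}, right has 0 { }.
    Root Z: left subtree has 4 nodes {F, S, Q, E}, right has 6 {V, D, R, B, J, M}.
      Root S: left subtree has 1 node {F}, right has 2 {Q, E}.
        Root Q: left subtree has 0 nodes { }, right has 1 {E}.
      Root M: left subtree has 5 nodes {V, D, R, B, J}, right has 0 { }.
        Root V: left subtree has 0 nodes { }, right has 4 {D, R, B, J}.
          Root R: left subtree has 1 node {D}, right has 2 {B, J}.
            Root B: left subtree has 0 nodes { }, right has 1 {J}.

G, F, E, Q, S, D, J, B, R, V, M, Z, W, K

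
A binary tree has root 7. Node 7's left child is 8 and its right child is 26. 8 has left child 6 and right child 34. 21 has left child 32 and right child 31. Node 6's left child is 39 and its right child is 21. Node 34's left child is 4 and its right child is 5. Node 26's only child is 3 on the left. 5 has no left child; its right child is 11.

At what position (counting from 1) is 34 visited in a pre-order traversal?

8

Pre-order visits the node, then its left subtree, then its right subtree.
Visit 7.
At 7: go left to 8.
  Visit 8.
  At 8: go left to 6.
    Visit 6.
    At 6: go left to 39.
      39 is a leaf — visit 39.
    At 6: go right to 21.
      Visit 21.
      At 21: go left to 32.
        32 is a leaf — visit 32.
      At 21: go right to 31.
        31 is a leaf — visit 31.
  At 8: go right to 34.
    Visit 34.
    At 34: go left to 4.
      4 is a leaf — visit 4.
    At 34: go right to 5.
      Visit 5.
      At 5: no left child.
      At 5: go right to 11.
        11 is a leaf — visit 11.
At 7: go right to 26.
  Visit 26.
  At 26: go left to 3.
    3 is a leaf — visit 3.
  At 26: no right child.
Full pre-order sequence: 7, 8, 6, 39, 21, 32, 31, 34, 4, 5, 11, 26, 3.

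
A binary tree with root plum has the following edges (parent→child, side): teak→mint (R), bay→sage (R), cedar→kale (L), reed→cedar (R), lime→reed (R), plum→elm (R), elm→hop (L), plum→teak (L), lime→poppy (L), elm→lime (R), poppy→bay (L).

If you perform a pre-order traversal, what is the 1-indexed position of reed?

10

Pre-order visits the node, then its left subtree, then its right subtree.
Visit plum.
At plum: go left to teak.
  Visit teak.
  At teak: no left child.
  At teak: go right to mint.
    mint is a leaf — visit mint.
At plum: go right to elm.
  Visit elm.
  At elm: go left to hop.
    hop is a leaf — visit hop.
  At elm: go right to lime.
    Visit lime.
    At lime: go left to poppy.
      Visit poppy.
      At poppy: go left to bay.
        Visit bay.
        At bay: no left child.
        At bay: go right to sage.
          sage is a leaf — visit sage.
      At poppy: no right child.
    At lime: go right to reed.
      Visit reed.
      At reed: no left child.
      At reed: go right to cedar.
        Visit cedar.
        At cedar: go left to kale.
          kale is a leaf — visit kale.
        At cedar: no right child.
Full pre-order sequence: plum, teak, mint, elm, hop, lime, poppy, bay, sage, reed, cedar, kale.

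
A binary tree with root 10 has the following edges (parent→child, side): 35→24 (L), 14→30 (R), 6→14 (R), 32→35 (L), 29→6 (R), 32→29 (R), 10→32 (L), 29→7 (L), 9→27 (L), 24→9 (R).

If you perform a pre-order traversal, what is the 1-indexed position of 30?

Pre-order visits the node, then its left subtree, then its right subtree.
Visit 10.
At 10: go left to 32.
  Visit 32.
  At 32: go left to 35.
    Visit 35.
    At 35: go left to 24.
      Visit 24.
      At 24: no left child.
      At 24: go right to 9.
        Visit 9.
        At 9: go left to 27.
          27 is a leaf — visit 27.
        At 9: no right child.
    At 35: no right child.
  At 32: go right to 29.
    Visit 29.
    At 29: go left to 7.
      7 is a leaf — visit 7.
    At 29: go right to 6.
      Visit 6.
      At 6: no left child.
      At 6: go right to 14.
        Visit 14.
        At 14: no left child.
        At 14: go right to 30.
          30 is a leaf — visit 30.
At 10: no right child.
Full pre-order sequence: 10, 32, 35, 24, 9, 27, 29, 7, 6, 14, 30.

11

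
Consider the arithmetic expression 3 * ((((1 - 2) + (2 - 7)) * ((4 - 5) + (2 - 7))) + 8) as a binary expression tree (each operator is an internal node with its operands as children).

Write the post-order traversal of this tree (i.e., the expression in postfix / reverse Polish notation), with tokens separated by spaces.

3 1 2 - 2 7 - + 4 5 - 2 7 - + * 8 + *

Post-order on an expression tree gives postfix notation: for each operator, emit left operand, right operand, then the operator.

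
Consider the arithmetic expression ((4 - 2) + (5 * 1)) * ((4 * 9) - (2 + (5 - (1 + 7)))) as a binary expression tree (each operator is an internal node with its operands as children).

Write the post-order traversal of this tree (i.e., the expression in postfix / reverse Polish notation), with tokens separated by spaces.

Post-order on an expression tree gives postfix notation: for each operator, emit left operand, right operand, then the operator.

4 2 - 5 1 * + 4 9 * 2 5 1 7 + - + - *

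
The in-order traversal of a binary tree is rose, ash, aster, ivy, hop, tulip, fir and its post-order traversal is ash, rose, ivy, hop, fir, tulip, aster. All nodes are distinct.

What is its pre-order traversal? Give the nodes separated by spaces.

aster rose ash tulip hop ivy fir

The last element of post-order is the root; it splits in-order into left and right subtrees.
Root aster: left subtree has 2 nodes {rose, ash}, right has 4 {ivy, hop, tulip, fir}.
  Root rose: left subtree has 0 nodes { }, right has 1 {ash}.
  Root tulip: left subtree has 2 nodes {ivy, hop}, right has 1 {fir}.
    Root hop: left subtree has 1 node {ivy}, right has 0 { }.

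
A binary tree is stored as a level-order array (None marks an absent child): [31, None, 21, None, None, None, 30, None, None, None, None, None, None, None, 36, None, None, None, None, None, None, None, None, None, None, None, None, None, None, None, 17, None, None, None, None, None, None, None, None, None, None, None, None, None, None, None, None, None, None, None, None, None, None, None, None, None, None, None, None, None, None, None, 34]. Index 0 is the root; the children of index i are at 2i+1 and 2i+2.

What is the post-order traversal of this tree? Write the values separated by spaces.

Post-order visits the left subtree, then the right subtree, then the node.
At 31: no left child.
At 31: go right to 21.
  At 21: no left child.
  At 21: go right to 30.
    At 30: no left child.
    At 30: go right to 36.
      At 36: no left child.
      At 36: go right to 17.
        At 17: no left child.
        At 17: go right to 34.
          34 is a leaf — visit 34.
        Visit 17.
      Visit 36.
    Visit 30.
  Visit 21.
Visit 31.

34 17 36 30 21 31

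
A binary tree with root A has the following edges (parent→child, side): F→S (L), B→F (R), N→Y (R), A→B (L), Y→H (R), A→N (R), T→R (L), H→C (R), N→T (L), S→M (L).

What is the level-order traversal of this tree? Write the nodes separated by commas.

A, B, N, F, T, Y, S, R, H, M, C

Level-order visits nodes level by level from the root, left to right within each level.
Level 0: A
Level 1: B, N
Level 2: F, T, Y
Level 3: S, R, H
Level 4: M, C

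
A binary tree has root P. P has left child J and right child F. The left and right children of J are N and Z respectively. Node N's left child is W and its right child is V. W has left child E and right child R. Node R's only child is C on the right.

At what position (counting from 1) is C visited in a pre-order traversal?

7

Pre-order visits the node, then its left subtree, then its right subtree.
Visit P.
At P: go left to J.
  Visit J.
  At J: go left to N.
    Visit N.
    At N: go left to W.
      Visit W.
      At W: go left to E.
        E is a leaf — visit E.
      At W: go right to R.
        Visit R.
        At R: no left child.
        At R: go right to C.
          C is a leaf — visit C.
    At N: go right to V.
      V is a leaf — visit V.
  At J: go right to Z.
    Z is a leaf — visit Z.
At P: go right to F.
  F is a leaf — visit F.
Full pre-order sequence: P, J, N, W, E, R, C, V, Z, F.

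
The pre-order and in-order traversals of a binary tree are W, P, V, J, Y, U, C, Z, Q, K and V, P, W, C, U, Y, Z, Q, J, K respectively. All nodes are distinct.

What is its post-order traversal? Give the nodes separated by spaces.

V P C U Q Z Y K J W

The first element of pre-order is the root; it splits in-order into left and right subtrees.
Root W: left subtree has 2 nodes {V, P}, right has 7 {C, U, Y, Z, Q, J, K}.
  Root P: left subtree has 1 node {V}, right has 0 { }.
  Root J: left subtree has 5 nodes {C, U, Y, Z, Q}, right has 1 {K}.
    Root Y: left subtree has 2 nodes {C, U}, right has 2 {Z, Q}.
      Root U: left subtree has 1 node {C}, right has 0 { }.
      Root Z: left subtree has 0 nodes { }, right has 1 {Q}.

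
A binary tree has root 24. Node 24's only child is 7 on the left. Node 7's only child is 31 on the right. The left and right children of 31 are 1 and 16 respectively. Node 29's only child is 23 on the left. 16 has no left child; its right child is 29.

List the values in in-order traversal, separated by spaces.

In-order visits the left subtree, then the node, then the right subtree.
At 24: go left to 7.
  At 7: no left child.
  Visit 7.
  At 7: go right to 31.
    At 31: go left to 1.
      1 is a leaf — visit 1.
    Visit 31.
    At 31: go right to 16.
      At 16: no left child.
      Visit 16.
      At 16: go right to 29.
        At 29: go left to 23.
          23 is a leaf — visit 23.
        Visit 29.
        At 29: no right child.
Visit 24.
At 24: no right child.

7 1 31 16 23 29 24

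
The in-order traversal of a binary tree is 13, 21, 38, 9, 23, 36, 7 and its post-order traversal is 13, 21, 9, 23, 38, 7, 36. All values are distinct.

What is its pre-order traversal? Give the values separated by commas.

The last element of post-order is the root; it splits in-order into left and right subtrees.
Root 36: left subtree has 5 nodes {13, 21, 38, 9, 23}, right has 1 {7}.
  Root 38: left subtree has 2 nodes {13, 21}, right has 2 {9, 23}.
    Root 21: left subtree has 1 node {13}, right has 0 { }.
    Root 23: left subtree has 1 node {9}, right has 0 { }.

36, 38, 21, 13, 23, 9, 7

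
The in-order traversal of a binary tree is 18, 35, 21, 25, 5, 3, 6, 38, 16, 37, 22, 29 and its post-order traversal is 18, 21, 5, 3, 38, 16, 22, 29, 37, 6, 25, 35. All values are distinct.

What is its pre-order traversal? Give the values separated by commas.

The last element of post-order is the root; it splits in-order into left and right subtrees.
Root 35: left subtree has 1 node {18}, right has 10 {21, 25, 5, 3, 6, 38, 16, 37, 22, 29}.
  Root 25: left subtree has 1 node {21}, right has 8 {5, 3, 6, 38, 16, 37, 22, 29}.
    Root 6: left subtree has 2 nodes {5, 3}, right has 5 {38, 16, 37, 22, 29}.
      Root 3: left subtree has 1 node {5}, right has 0 { }.
      Root 37: left subtree has 2 nodes {38, 16}, right has 2 {22, 29}.
        Root 16: left subtree has 1 node {38}, right has 0 { }.
        Root 29: left subtree has 1 node {22}, right has 0 { }.

35, 18, 25, 21, 6, 3, 5, 37, 16, 38, 29, 22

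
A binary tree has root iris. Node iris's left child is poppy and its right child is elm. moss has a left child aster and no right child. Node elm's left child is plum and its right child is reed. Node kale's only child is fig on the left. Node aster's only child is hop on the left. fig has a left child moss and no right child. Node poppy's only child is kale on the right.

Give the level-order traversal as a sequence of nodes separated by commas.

Level-order visits nodes level by level from the root, left to right within each level.
Level 0: iris
Level 1: poppy, elm
Level 2: kale, plum, reed
Level 3: fig
Level 4: moss
Level 5: aster
Level 6: hop

iris, poppy, elm, kale, plum, reed, fig, moss, aster, hop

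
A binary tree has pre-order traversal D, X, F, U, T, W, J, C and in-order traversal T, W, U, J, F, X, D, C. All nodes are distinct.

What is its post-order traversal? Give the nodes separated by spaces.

The first element of pre-order is the root; it splits in-order into left and right subtrees.
Root D: left subtree has 6 nodes {T, W, U, J, F, X}, right has 1 {C}.
  Root X: left subtree has 5 nodes {T, W, U, J, F}, right has 0 { }.
    Root F: left subtree has 4 nodes {T, W, U, J}, right has 0 { }.
      Root U: left subtree has 2 nodes {T, W}, right has 1 {J}.
        Root T: left subtree has 0 nodes { }, right has 1 {W}.

W T J U F X C D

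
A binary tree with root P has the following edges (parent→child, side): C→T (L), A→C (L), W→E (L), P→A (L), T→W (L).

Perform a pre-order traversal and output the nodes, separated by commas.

Pre-order visits the node, then its left subtree, then its right subtree.
Visit P.
At P: go left to A.
  Visit A.
  At A: go left to C.
    Visit C.
    At C: go left to T.
      Visit T.
      At T: go left to W.
        Visit W.
        At W: go left to E.
          E is a leaf — visit E.
        At W: no right child.
      At T: no right child.
    At C: no right child.
  At A: no right child.
At P: no right child.

P, A, C, T, W, E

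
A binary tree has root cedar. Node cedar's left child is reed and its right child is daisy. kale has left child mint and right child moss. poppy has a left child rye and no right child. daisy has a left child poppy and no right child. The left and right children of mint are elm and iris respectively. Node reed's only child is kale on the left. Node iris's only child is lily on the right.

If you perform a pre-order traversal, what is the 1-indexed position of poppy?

10

Pre-order visits the node, then its left subtree, then its right subtree.
Visit cedar.
At cedar: go left to reed.
  Visit reed.
  At reed: go left to kale.
    Visit kale.
    At kale: go left to mint.
      Visit mint.
      At mint: go left to elm.
        elm is a leaf — visit elm.
      At mint: go right to iris.
        Visit iris.
        At iris: no left child.
        At iris: go right to lily.
          lily is a leaf — visit lily.
    At kale: go right to moss.
      moss is a leaf — visit moss.
  At reed: no right child.
At cedar: go right to daisy.
  Visit daisy.
  At daisy: go left to poppy.
    Visit poppy.
    At poppy: go left to rye.
      rye is a leaf — visit rye.
    At poppy: no right child.
  At daisy: no right child.
Full pre-order sequence: cedar, reed, kale, mint, elm, iris, lily, moss, daisy, poppy, rye.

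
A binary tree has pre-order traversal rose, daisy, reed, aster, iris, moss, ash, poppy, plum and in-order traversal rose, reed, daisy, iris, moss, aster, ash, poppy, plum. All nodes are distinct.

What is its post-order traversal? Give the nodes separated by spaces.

The first element of pre-order is the root; it splits in-order into left and right subtrees.
Root rose: left subtree has 0 nodes { }, right has 8 {reed, daisy, iris, moss, aster, ash, poppy, plum}.
  Root daisy: left subtree has 1 node {reed}, right has 6 {iris, moss, aster, ash, poppy, plum}.
    Root aster: left subtree has 2 nodes {iris, moss}, right has 3 {ash, poppy, plum}.
      Root iris: left subtree has 0 nodes { }, right has 1 {moss}.
      Root ash: left subtree has 0 nodes { }, right has 2 {poppy, plum}.
        Root poppy: left subtree has 0 nodes { }, right has 1 {plum}.

reed moss iris plum poppy ash aster daisy rose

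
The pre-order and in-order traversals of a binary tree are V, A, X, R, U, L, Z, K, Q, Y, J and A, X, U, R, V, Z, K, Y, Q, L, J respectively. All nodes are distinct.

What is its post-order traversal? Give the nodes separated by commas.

The first element of pre-order is the root; it splits in-order into left and right subtrees.
Root V: left subtree has 4 nodes {A, X, U, R}, right has 6 {Z, K, Y, Q, L, J}.
  Root A: left subtree has 0 nodes { }, right has 3 {X, U, R}.
    Root X: left subtree has 0 nodes { }, right has 2 {U, R}.
      Root R: left subtree has 1 node {U}, right has 0 { }.
  Root L: left subtree has 4 nodes {Z, K, Y, Q}, right has 1 {J}.
    Root Z: left subtree has 0 nodes { }, right has 3 {K, Y, Q}.
      Root K: left subtree has 0 nodes { }, right has 2 {Y, Q}.
        Root Q: left subtree has 1 node {Y}, right has 0 { }.

U, R, X, A, Y, Q, K, Z, J, L, V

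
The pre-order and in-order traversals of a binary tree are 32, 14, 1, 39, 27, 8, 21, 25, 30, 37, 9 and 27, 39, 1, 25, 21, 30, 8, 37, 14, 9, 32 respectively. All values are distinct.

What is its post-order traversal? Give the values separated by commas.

The first element of pre-order is the root; it splits in-order into left and right subtrees.
Root 32: left subtree has 10 nodes {27, 39, 1, 25, 21, 30, 8, 37, 14, 9}, right has 0 { }.
  Root 14: left subtree has 8 nodes {27, 39, 1, 25, 21, 30, 8, 37}, right has 1 {9}.
    Root 1: left subtree has 2 nodes {27, 39}, right has 5 {25, 21, 30, 8, 37}.
      Root 39: left subtree has 1 node {27}, right has 0 { }.
      Root 8: left subtree has 3 nodes {25, 21, 30}, right has 1 {37}.
        Root 21: left subtree has 1 node {25}, right has 1 {30}.

27, 39, 25, 30, 21, 37, 8, 1, 9, 14, 32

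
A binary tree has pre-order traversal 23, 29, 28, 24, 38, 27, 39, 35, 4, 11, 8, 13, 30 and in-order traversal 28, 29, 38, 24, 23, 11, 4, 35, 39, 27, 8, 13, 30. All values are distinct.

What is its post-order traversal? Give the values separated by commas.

The first element of pre-order is the root; it splits in-order into left and right subtrees.
Root 23: left subtree has 4 nodes {28, 29, 38, 24}, right has 8 {11, 4, 35, 39, 27, 8, 13, 30}.
  Root 29: left subtree has 1 node {28}, right has 2 {38, 24}.
    Root 24: left subtree has 1 node {38}, right has 0 { }.
  Root 27: left subtree has 4 nodes {11, 4, 35, 39}, right has 3 {8, 13, 30}.
    Root 39: left subtree has 3 nodes {11, 4, 35}, right has 0 { }.
      Root 35: left subtree has 2 nodes {11, 4}, right has 0 { }.
        Root 4: left subtree has 1 node {11}, right has 0 { }.
    Root 8: left subtree has 0 nodes { }, right has 2 {13, 30}.
      Root 13: left subtree has 0 nodes { }, right has 1 {30}.

28, 38, 24, 29, 11, 4, 35, 39, 30, 13, 8, 27, 23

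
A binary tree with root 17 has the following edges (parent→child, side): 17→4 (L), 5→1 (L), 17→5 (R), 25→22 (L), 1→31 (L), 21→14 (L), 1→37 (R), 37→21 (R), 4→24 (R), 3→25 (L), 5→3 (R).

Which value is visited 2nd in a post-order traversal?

Post-order visits the left subtree, then the right subtree, then the node.
At 17: go left to 4.
  At 4: no left child.
  At 4: go right to 24.
    24 is a leaf — visit 24.
  Visit 4.
At 17: go right to 5.
  At 5: go left to 1.
    At 1: go left to 31.
      31 is a leaf — visit 31.
    At 1: go right to 37.
      At 37: no left child.
      At 37: go right to 21.
        At 21: go left to 14.
          14 is a leaf — visit 14.
        At 21: no right child.
        Visit 21.
      Visit 37.
    Visit 1.
  At 5: go right to 3.
    At 3: go left to 25.
      At 25: go left to 22.
        22 is a leaf — visit 22.
      At 25: no right child.
      Visit 25.
    At 3: no right child.
    Visit 3.
  Visit 5.
Visit 17.
Full post-order sequence: 24, 4, 31, 14, 21, 37, 1, 22, 25, 3, 5, 17.

4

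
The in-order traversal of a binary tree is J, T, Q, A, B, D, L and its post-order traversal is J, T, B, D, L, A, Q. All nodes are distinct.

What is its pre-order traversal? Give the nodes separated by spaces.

The last element of post-order is the root; it splits in-order into left and right subtrees.
Root Q: left subtree has 2 nodes {J, T}, right has 4 {A, B, D, L}.
  Root T: left subtree has 1 node {J}, right has 0 { }.
  Root A: left subtree has 0 nodes { }, right has 3 {B, D, L}.
    Root L: left subtree has 2 nodes {B, D}, right has 0 { }.
      Root D: left subtree has 1 node {B}, right has 0 { }.

Q T J A L D B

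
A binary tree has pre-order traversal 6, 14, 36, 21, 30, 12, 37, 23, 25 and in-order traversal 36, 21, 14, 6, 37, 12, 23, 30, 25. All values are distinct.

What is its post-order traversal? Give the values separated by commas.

21, 36, 14, 37, 23, 12, 25, 30, 6

The first element of pre-order is the root; it splits in-order into left and right subtrees.
Root 6: left subtree has 3 nodes {36, 21, 14}, right has 5 {37, 12, 23, 30, 25}.
  Root 14: left subtree has 2 nodes {36, 21}, right has 0 { }.
    Root 36: left subtree has 0 nodes { }, right has 1 {21}.
  Root 30: left subtree has 3 nodes {37, 12, 23}, right has 1 {25}.
    Root 12: left subtree has 1 node {37}, right has 1 {23}.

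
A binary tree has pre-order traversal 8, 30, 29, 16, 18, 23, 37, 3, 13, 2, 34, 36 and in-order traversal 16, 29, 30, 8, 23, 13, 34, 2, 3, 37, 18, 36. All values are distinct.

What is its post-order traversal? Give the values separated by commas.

The first element of pre-order is the root; it splits in-order into left and right subtrees.
Root 8: left subtree has 3 nodes {16, 29, 30}, right has 8 {23, 13, 34, 2, 3, 37, 18, 36}.
  Root 30: left subtree has 2 nodes {16, 29}, right has 0 { }.
    Root 29: left subtree has 1 node {16}, right has 0 { }.
  Root 18: left subtree has 6 nodes {23, 13, 34, 2, 3, 37}, right has 1 {36}.
    Root 23: left subtree has 0 nodes { }, right has 5 {13, 34, 2, 3, 37}.
      Root 37: left subtree has 4 nodes {13, 34, 2, 3}, right has 0 { }.
        Root 3: left subtree has 3 nodes {13, 34, 2}, right has 0 { }.
          Root 13: left subtree has 0 nodes { }, right has 2 {34, 2}.
            Root 2: left subtree has 1 node {34}, right has 0 { }.

16, 29, 30, 34, 2, 13, 3, 37, 23, 36, 18, 8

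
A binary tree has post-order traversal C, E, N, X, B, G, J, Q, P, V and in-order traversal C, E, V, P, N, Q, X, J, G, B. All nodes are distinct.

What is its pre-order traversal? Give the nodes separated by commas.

V, E, C, P, Q, N, J, X, G, B

The last element of post-order is the root; it splits in-order into left and right subtrees.
Root V: left subtree has 2 nodes {C, E}, right has 7 {P, N, Q, X, J, G, B}.
  Root E: left subtree has 1 node {C}, right has 0 { }.
  Root P: left subtree has 0 nodes { }, right has 6 {N, Q, X, J, G, B}.
    Root Q: left subtree has 1 node {N}, right has 4 {X, J, G, B}.
      Root J: left subtree has 1 node {X}, right has 2 {G, B}.
        Root G: left subtree has 0 nodes { }, right has 1 {B}.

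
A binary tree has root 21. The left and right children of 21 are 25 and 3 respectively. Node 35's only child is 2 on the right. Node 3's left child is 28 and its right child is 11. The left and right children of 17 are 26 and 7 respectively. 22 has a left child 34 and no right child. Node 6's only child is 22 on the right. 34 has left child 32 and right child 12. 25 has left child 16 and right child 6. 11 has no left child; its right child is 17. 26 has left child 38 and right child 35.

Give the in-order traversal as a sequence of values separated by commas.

16, 25, 6, 32, 34, 12, 22, 21, 28, 3, 11, 38, 26, 35, 2, 17, 7

In-order visits the left subtree, then the node, then the right subtree.
At 21: go left to 25.
  At 25: go left to 16.
    16 is a leaf — visit 16.
  Visit 25.
  At 25: go right to 6.
    At 6: no left child.
    Visit 6.
    At 6: go right to 22.
      At 22: go left to 34.
        At 34: go left to 32.
          32 is a leaf — visit 32.
        Visit 34.
        At 34: go right to 12.
          12 is a leaf — visit 12.
      Visit 22.
      At 22: no right child.
Visit 21.
At 21: go right to 3.
  At 3: go left to 28.
    28 is a leaf — visit 28.
  Visit 3.
  At 3: go right to 11.
    At 11: no left child.
    Visit 11.
    At 11: go right to 17.
      At 17: go left to 26.
        At 26: go left to 38.
          38 is a leaf — visit 38.
        Visit 26.
        At 26: go right to 35.
          At 35: no left child.
          Visit 35.
          At 35: go right to 2.
            2 is a leaf — visit 2.
      Visit 17.
      At 17: go right to 7.
        7 is a leaf — visit 7.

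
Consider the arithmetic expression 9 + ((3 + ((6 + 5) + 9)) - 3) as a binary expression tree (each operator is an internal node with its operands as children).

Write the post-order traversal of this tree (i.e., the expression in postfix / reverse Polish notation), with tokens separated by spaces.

9 3 6 5 + 9 + + 3 - +

Post-order on an expression tree gives postfix notation: for each operator, emit left operand, right operand, then the operator.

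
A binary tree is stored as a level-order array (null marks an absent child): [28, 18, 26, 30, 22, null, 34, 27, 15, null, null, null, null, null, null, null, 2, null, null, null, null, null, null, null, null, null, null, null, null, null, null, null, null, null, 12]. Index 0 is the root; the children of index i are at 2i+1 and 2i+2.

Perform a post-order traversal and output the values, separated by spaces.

12 2 27 15 30 22 18 34 26 28

Post-order visits the left subtree, then the right subtree, then the node.
At 28: go left to 18.
  At 18: go left to 30.
    At 30: go left to 27.
      At 27: no left child.
      At 27: go right to 2.
        At 2: no left child.
        At 2: go right to 12.
          12 is a leaf — visit 12.
        Visit 2.
      Visit 27.
    At 30: go right to 15.
      15 is a leaf — visit 15.
    Visit 30.
  At 18: go right to 22.
    22 is a leaf — visit 22.
  Visit 18.
At 28: go right to 26.
  At 26: no left child.
  At 26: go right to 34.
    34 is a leaf — visit 34.
  Visit 26.
Visit 28.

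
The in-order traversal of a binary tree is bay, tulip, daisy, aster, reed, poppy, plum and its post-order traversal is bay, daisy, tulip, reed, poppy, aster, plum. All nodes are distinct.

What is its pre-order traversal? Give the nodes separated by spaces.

The last element of post-order is the root; it splits in-order into left and right subtrees.
Root plum: left subtree has 6 nodes {bay, tulip, daisy, aster, reed, poppy}, right has 0 { }.
  Root aster: left subtree has 3 nodes {bay, tulip, daisy}, right has 2 {reed, poppy}.
    Root tulip: left subtree has 1 node {bay}, right has 1 {daisy}.
    Root poppy: left subtree has 1 node {reed}, right has 0 { }.

plum aster tulip bay daisy poppy reed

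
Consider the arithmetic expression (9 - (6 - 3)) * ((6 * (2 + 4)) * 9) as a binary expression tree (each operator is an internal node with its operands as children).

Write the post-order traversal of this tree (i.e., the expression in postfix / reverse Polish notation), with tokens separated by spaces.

Post-order on an expression tree gives postfix notation: for each operator, emit left operand, right operand, then the operator.

9 6 3 - - 6 2 4 + * 9 * *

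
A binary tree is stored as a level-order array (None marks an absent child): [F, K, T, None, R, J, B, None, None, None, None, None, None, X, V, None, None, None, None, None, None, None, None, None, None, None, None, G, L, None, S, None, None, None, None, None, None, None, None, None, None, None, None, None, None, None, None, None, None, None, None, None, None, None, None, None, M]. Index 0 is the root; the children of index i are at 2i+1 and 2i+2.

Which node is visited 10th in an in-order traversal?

B

In-order visits the left subtree, then the node, then the right subtree.
At F: go left to K.
  At K: no left child.
  Visit K.
  At K: go right to R.
    R is a leaf — visit R.
Visit F.
At F: go right to T.
  At T: go left to J.
    J is a leaf — visit J.
  Visit T.
  At T: go right to B.
    At B: go left to X.
      At X: go left to G.
        At G: no left child.
        Visit G.
        At G: go right to M.
          M is a leaf — visit M.
      Visit X.
      At X: go right to L.
        L is a leaf — visit L.
    Visit B.
    At B: go right to V.
      At V: no left child.
      Visit V.
      At V: go right to S.
        S is a leaf — visit S.
Full in-order sequence: K, R, F, J, T, G, M, X, L, B, V, S.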